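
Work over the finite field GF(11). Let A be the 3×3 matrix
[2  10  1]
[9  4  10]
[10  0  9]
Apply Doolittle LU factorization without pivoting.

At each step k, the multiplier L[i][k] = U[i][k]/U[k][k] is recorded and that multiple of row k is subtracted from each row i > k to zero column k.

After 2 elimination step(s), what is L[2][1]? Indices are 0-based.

k=0: U[0][0]=2
  eliminate (1,0): mult=10, new row 1: (0, 3, 0); set L[1][0]=10
  eliminate (2,0): mult=5, new row 2: (0, 5, 4); set L[2][0]=5
k=1: U[1][1]=3
  eliminate (2,1): mult=9, new row 2: (0, 0, 4); set L[2][1]=9

L[2][1] = 9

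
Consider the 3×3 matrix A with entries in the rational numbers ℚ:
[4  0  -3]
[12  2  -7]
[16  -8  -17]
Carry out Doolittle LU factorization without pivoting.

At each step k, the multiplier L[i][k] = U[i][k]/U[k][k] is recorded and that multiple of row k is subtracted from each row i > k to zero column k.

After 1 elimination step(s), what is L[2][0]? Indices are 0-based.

L[2][0] = 4

Step 1: pivot at (0,0) is 4.
  row1 ← row1 − (3)·row0  ⇒  L[1][0]=3, U row1=(0, 2, 2)
  row2 ← row2 − (4)·row0  ⇒  L[2][0]=4, U row2=(0, -8, -5)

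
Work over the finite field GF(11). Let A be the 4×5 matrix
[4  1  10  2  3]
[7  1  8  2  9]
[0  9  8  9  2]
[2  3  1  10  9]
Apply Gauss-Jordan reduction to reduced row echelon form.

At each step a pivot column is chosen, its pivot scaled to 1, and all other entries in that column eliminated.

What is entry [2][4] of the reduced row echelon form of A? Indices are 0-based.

M[2][4] = 9

pivot(0,0)=4: scale R0 → (1, 3, 8, 6, 9)
  clear (1,0): R1 −= (7)R0 → (0, 2, 7, 4, 1)
  clear (3,0): R3 −= (2)R0 → (0, 8, 7, 9, 2)
pivot(1,1)=2: scale R1 → (0, 1, 9, 2, 6)
  clear (0,1): R0 −= (3)R1 → (1, 0, 3, 0, 2)
  clear (2,1): R2 −= (9)R1 → (0, 0, 4, 2, 3)
  clear (3,1): R3 −= (8)R1 → (0, 0, 1, 4, 9)
pivot(2,2)=4: scale R2 → (0, 0, 1, 6, 9)
  clear (0,2): R0 −= (3)R2 → (1, 0, 0, 4, 8)
  clear (1,2): R1 −= (9)R2 → (0, 1, 0, 3, 2)
  clear (3,2): R3 −= (1)R2 → (0, 0, 0, 9, 0)
pivot(3,3)=9: scale R3 → (0, 0, 0, 1, 0)
  clear (0,3): R0 −= (4)R3 → (1, 0, 0, 0, 8)
  clear (1,3): R1 −= (3)R3 → (0, 1, 0, 0, 2)
  clear (2,3): R2 −= (6)R3 → (0, 0, 1, 0, 9)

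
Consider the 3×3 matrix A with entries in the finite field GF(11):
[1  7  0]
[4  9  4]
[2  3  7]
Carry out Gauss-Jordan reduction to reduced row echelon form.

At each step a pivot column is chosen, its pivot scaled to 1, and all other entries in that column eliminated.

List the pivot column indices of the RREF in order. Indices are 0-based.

pivot columns: 0, 1, 2

pivot(0,0)=1: scale R0 → (1, 7, 0)
  clear (1,0): R1 −= (4)R0 → (0, 3, 4)
  clear (2,0): R2 −= (2)R0 → (0, 0, 7)
pivot(1,1)=3: scale R1 → (0, 1, 5)
  clear (0,1): R0 −= (7)R1 → (1, 0, 9)
pivot(2,2)=7: scale R2 → (0, 0, 1)
  clear (0,2): R0 −= (9)R2 → (1, 0, 0)
  clear (1,2): R1 −= (5)R2 → (0, 1, 0)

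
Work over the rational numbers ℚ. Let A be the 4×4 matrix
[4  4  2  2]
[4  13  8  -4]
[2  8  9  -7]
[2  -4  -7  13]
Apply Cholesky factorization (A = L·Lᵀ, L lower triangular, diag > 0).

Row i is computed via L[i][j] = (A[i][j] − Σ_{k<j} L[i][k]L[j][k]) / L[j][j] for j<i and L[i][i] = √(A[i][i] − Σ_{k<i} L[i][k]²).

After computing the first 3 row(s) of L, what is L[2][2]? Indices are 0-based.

Step 1: L[0][0] = √(4) = 2.
  L[1][0] = (4) / L[0][0] = 2.
Step 2: L[1][1] = √(9) = 3.
  L[2][0] = (2) / L[0][0] = 1.
  L[2][1] = (6) / L[1][1] = 2.
Step 3: L[2][2] = √(4) = 2.

L[2][2] = 2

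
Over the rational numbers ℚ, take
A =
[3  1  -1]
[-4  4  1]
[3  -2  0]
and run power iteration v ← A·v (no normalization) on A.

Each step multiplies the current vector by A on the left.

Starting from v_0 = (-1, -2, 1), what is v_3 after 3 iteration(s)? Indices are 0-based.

v_3 = (-41, 128, -92)

v_0 = (-1, -2, 1).
v_1 = A·v_0 = (-6, -3, 1).
v_2 = A·v_1 = (-22, 13, -12).
v_3 = A·v_2 = (-41, 128, -92).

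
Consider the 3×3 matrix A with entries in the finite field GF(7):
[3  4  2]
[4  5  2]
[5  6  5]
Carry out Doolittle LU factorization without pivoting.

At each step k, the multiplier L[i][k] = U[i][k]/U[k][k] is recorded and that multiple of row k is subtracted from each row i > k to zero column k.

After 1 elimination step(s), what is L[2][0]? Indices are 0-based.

Step 1: pivot at (0,0) is 3.
  row1 ← row1 − (6)·row0  ⇒  L[1][0]=6, U row1=(0, 2, 4)
  row2 ← row2 − (4)·row0  ⇒  L[2][0]=4, U row2=(0, 4, 4)

L[2][0] = 4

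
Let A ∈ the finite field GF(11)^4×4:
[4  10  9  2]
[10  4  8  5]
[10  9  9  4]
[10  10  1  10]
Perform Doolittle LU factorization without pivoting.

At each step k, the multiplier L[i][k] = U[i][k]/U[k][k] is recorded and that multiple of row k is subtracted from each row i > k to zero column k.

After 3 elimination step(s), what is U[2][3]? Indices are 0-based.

U[2][3] = 10

Step 1: pivot at (0,0) is 4.
  row1 ← row1 − (8)·row0  ⇒  L[1][0]=8, U row1=(0, 1, 2, 0)
  row2 ← row2 − (8)·row0  ⇒  L[2][0]=8, U row2=(0, 6, 3, 10)
  row3 ← row3 − (8)·row0  ⇒  L[3][0]=8, U row3=(0, 7, 6, 5)
Step 2: pivot at (1,1) is 1.
  row2 ← row2 − (6)·row1  ⇒  L[2][1]=6, U row2=(0, 0, 2, 10)
  row3 ← row3 − (7)·row1  ⇒  L[3][1]=7, U row3=(0, 0, 3, 5)
Step 3: pivot at (2,2) is 2.
  row3 ← row3 − (7)·row2  ⇒  L[3][2]=7, U row3=(0, 0, 0, 1)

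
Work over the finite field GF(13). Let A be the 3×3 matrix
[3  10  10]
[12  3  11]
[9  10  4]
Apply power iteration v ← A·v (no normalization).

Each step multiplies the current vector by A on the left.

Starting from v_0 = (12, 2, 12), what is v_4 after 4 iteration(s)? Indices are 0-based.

v_0 = (12, 2, 12).
v_1 = A·v_0 = (7, 9, 7).
v_2 = A·v_1 = (12, 6, 12).
v_3 = A·v_2 = (8, 8, 8).
v_4 = A·v_3 = (2, 0, 2).

v_4 = (2, 0, 2)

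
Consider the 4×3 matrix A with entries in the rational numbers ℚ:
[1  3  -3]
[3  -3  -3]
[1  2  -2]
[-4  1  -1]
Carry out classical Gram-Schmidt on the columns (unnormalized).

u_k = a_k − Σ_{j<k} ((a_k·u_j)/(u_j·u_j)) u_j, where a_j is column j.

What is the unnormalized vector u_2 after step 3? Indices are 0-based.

u_2 = (-756/557, -1506/557, -414/557, -1422/557)

Step 1: u_0 = a_0 = (1, 3, 1, -4).
Step 2: u_1 = a_1 − (-8/27)·u_0 = (89/27, -19/9, 62/27, -5/27).
Step 3: u_2 = a_2 − (-10/27)·u_0 − (-215/557)·u_1 = (-756/557, -1506/557, -414/557, -1422/557).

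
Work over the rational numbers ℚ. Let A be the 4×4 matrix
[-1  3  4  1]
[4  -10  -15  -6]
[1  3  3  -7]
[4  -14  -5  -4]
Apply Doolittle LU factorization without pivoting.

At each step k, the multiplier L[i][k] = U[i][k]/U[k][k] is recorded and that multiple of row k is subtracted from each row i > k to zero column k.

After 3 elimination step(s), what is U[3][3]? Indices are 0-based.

Step 1: pivot at (0,0) is -1.
  row1 ← row1 − (-4)·row0  ⇒  L[1][0]=-4, U row1=(0, 2, 1, -2)
  row2 ← row2 − (-1)·row0  ⇒  L[2][0]=-1, U row2=(0, 6, 7, -6)
  row3 ← row3 − (-4)·row0  ⇒  L[3][0]=-4, U row3=(0, -2, 11, 0)
Step 2: pivot at (1,1) is 2.
  row2 ← row2 − (3)·row1  ⇒  L[2][1]=3, U row2=(0, 0, 4, 0)
  row3 ← row3 − (-1)·row1  ⇒  L[3][1]=-1, U row3=(0, 0, 12, -2)
Step 3: pivot at (2,2) is 4.
  row3 ← row3 − (3)·row2  ⇒  L[3][2]=3, U row3=(0, 0, 0, -2)

U[3][3] = -2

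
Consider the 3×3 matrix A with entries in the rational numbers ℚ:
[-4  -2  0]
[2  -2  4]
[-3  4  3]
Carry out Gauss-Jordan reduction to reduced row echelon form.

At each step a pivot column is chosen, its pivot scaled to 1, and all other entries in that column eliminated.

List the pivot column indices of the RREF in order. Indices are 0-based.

pivot columns: 0, 1, 2

pivot(0,0)=-4: scale R0 → (1, 1/2, 0)
  clear (1,0): R1 −= (2)R0 → (0, -3, 4)
  clear (2,0): R2 −= (-3)R0 → (0, 11/2, 3)
pivot(1,1)=-3: scale R1 → (0, 1, -4/3)
  clear (0,1): R0 −= (1/2)R1 → (1, 0, 2/3)
  clear (2,1): R2 −= (11/2)R1 → (0, 0, 31/3)
pivot(2,2)=31/3: scale R2 → (0, 0, 1)
  clear (0,2): R0 −= (2/3)R2 → (1, 0, 0)
  clear (1,2): R1 −= (-4/3)R2 → (0, 1, 0)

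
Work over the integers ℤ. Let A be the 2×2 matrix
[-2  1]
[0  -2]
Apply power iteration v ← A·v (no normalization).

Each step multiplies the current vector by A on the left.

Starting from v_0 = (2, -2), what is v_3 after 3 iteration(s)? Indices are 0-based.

v_0 = (2, -2).
v_1 = A·v_0 = (-6, 4).
v_2 = A·v_1 = (16, -8).
v_3 = A·v_2 = (-40, 16).

v_3 = (-40, 16)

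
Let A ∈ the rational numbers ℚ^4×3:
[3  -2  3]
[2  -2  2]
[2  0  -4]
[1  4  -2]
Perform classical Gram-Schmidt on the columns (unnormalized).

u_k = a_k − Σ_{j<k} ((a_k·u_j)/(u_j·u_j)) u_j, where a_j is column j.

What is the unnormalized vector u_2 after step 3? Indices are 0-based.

Step 1: u_0 = a_0 = (3, 2, 2, 1).
Step 2: u_1 = a_1 − (-1/3)·u_0 = (-1, -4/3, 2/3, 13/3).
Step 3: u_2 = a_2 − (1/6)·u_0 − (-17/22)·u_1 = (19/11, 7/11, -42/11, 13/11).

u_2 = (19/11, 7/11, -42/11, 13/11)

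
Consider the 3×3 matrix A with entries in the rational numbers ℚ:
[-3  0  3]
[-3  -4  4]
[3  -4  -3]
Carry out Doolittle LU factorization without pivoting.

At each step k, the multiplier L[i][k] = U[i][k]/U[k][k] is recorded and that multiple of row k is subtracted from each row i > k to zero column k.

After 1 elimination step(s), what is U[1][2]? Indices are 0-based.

U[1][2] = 1

Step 1: pivot at (0,0) is -3.
  row1 ← row1 − (1)·row0  ⇒  L[1][0]=1, U row1=(0, -4, 1)
  row2 ← row2 − (-1)·row0  ⇒  L[2][0]=-1, U row2=(0, -4, 0)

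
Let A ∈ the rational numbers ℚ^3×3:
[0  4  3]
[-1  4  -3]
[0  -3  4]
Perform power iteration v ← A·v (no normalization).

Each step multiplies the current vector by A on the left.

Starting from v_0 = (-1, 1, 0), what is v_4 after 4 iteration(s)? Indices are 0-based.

v_0 = (-1, 1, 0).
v_1 = A·v_0 = (4, 5, -3).
v_2 = A·v_1 = (11, 25, -27).
v_3 = A·v_2 = (19, 170, -183).
v_4 = A·v_3 = (131, 1210, -1242).

v_4 = (131, 1210, -1242)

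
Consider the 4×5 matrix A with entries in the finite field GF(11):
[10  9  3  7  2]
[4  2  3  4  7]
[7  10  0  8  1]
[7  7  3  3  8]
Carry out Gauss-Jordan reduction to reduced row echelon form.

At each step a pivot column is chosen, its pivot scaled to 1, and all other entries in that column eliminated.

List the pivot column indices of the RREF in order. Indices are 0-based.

[1] R0 /= 10  ⇒  (1, 2, 8, 4, 9)
     R1 -= 4·R0  ⇒  (0, 5, 4, 10, 4)
     R2 -= 7·R0  ⇒  (0, 7, 10, 2, 4)
     R3 -= 7·R0  ⇒  (0, 4, 2, 8, 0)
[2] R1 /= 5  ⇒  (0, 1, 3, 2, 3)
     R0 -= 2·R1  ⇒  (1, 0, 2, 0, 3)
     R2 -= 7·R1  ⇒  (0, 0, 0, 10, 5)
     R3 -= 4·R1  ⇒  (0, 0, 1, 0, 10)
[3] R2 <-> R3
[3] R2 /= 1  ⇒  (0, 0, 1, 0, 10)
     R0 -= 2·R2  ⇒  (1, 0, 0, 0, 5)
     R1 -= 3·R2  ⇒  (0, 1, 0, 2, 6)
[4] R3 /= 10  ⇒  (0, 0, 0, 1, 6)
     R1 -= 2·R3  ⇒  (0, 1, 0, 0, 5)

pivot columns: 0, 1, 2, 3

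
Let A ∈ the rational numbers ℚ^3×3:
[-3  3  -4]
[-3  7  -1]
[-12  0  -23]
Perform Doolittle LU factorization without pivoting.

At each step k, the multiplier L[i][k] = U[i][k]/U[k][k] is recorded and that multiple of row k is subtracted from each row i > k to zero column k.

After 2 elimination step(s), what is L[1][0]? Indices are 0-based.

k=0: U[0][0]=-3
  eliminate (1,0): mult=1, new row 1: (0, 4, 3); set L[1][0]=1
  eliminate (2,0): mult=4, new row 2: (0, -12, -7); set L[2][0]=4
k=1: U[1][1]=4
  eliminate (2,1): mult=-3, new row 2: (0, 0, 2); set L[2][1]=-3

L[1][0] = 1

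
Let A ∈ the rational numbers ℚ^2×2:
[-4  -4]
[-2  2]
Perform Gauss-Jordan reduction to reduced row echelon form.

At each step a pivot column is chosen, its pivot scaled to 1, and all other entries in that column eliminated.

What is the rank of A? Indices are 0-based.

rank = 2

[1] R0 /= -4  ⇒  (1, 1)
     R1 -= -2·R0  ⇒  (0, 4)
[2] R1 /= 4  ⇒  (0, 1)
     R0 -= 1·R1  ⇒  (1, 0)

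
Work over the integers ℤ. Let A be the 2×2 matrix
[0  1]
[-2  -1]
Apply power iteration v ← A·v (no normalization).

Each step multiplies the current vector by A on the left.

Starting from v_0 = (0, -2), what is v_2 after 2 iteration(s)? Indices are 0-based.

v_2 = (2, 2)

v_0 = (0, -2).
v_1 = A·v_0 = (-2, 2).
v_2 = A·v_1 = (2, 2).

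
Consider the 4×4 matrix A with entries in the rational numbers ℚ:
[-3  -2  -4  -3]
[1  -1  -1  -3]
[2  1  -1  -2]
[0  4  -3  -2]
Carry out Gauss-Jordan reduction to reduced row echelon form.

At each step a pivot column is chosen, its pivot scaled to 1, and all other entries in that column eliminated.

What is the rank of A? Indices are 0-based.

pivot(0,0)=-3: scale R0 → (1, 2/3, 4/3, 1)
  clear (1,0): R1 −= (1)R0 → (0, -5/3, -7/3, -4)
  clear (2,0): R2 −= (2)R0 → (0, -1/3, -11/3, -4)
pivot(1,1)=-5/3: scale R1 → (0, 1, 7/5, 12/5)
  clear (0,1): R0 −= (2/3)R1 → (1, 0, 2/5, -3/5)
  clear (2,1): R2 −= (-1/3)R1 → (0, 0, -16/5, -16/5)
  clear (3,1): R3 −= (4)R1 → (0, 0, -43/5, -58/5)
pivot(2,2)=-16/5: scale R2 → (0, 0, 1, 1)
  clear (0,2): R0 −= (2/5)R2 → (1, 0, 0, -1)
  clear (1,2): R1 −= (7/5)R2 → (0, 1, 0, 1)
  clear (3,2): R3 −= (-43/5)R2 → (0, 0, 0, -3)
pivot(3,3)=-3: scale R3 → (0, 0, 0, 1)
  clear (0,3): R0 −= (-1)R3 → (1, 0, 0, 0)
  clear (1,3): R1 −= (1)R3 → (0, 1, 0, 0)
  clear (2,3): R2 −= (1)R3 → (0, 0, 1, 0)

rank = 4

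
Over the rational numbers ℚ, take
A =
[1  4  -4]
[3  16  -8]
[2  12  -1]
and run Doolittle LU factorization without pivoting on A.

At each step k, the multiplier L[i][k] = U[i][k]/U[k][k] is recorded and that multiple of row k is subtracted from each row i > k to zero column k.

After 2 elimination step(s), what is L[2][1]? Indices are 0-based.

Step 1: pivot at (0,0) is 1.
  row1 ← row1 − (3)·row0  ⇒  L[1][0]=3, U row1=(0, 4, 4)
  row2 ← row2 − (2)·row0  ⇒  L[2][0]=2, U row2=(0, 4, 7)
Step 2: pivot at (1,1) is 4.
  row2 ← row2 − (1)·row1  ⇒  L[2][1]=1, U row2=(0, 0, 3)

L[2][1] = 1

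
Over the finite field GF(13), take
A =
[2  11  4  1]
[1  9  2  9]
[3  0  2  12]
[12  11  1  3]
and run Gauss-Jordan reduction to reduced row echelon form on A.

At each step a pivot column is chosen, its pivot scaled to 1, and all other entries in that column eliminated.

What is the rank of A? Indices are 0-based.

[1] R0 /= 2  ⇒  (1, 12, 2, 7)
     R1 -= 1·R0  ⇒  (0, 10, 0, 2)
     R2 -= 3·R0  ⇒  (0, 3, 9, 4)
     R3 -= 12·R0  ⇒  (0, 10, 3, 10)
[2] R1 /= 10  ⇒  (0, 1, 0, 8)
     R0 -= 12·R1  ⇒  (1, 0, 2, 2)
     R2 -= 3·R1  ⇒  (0, 0, 9, 6)
     R3 -= 10·R1  ⇒  (0, 0, 3, 8)
[3] R2 /= 9  ⇒  (0, 0, 1, 5)
     R0 -= 2·R2  ⇒  (1, 0, 0, 5)
     R3 -= 3·R2  ⇒  (0, 0, 0, 6)
[4] R3 /= 6  ⇒  (0, 0, 0, 1)
     R0 -= 5·R3  ⇒  (1, 0, 0, 0)
     R1 -= 8·R3  ⇒  (0, 1, 0, 0)
     R2 -= 5·R3  ⇒  (0, 0, 1, 0)

rank = 4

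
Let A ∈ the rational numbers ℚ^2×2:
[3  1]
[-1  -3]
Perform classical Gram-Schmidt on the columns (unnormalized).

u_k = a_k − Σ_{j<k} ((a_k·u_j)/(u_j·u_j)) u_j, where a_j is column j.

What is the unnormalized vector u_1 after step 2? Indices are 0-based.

u_1 = (-4/5, -12/5)

Step 1: u_0 = a_0 = (3, -1).
Step 2: u_1 = a_1 − (3/5)·u_0 = (-4/5, -12/5).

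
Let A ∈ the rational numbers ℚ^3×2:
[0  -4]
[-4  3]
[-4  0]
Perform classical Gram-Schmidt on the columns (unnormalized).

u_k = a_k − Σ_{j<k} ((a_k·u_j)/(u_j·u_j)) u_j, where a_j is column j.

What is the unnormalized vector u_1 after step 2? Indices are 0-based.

Step 1: u_0 = a_0 = (0, -4, -4).
Step 2: u_1 = a_1 − (-3/8)·u_0 = (-4, 3/2, -3/2).

u_1 = (-4, 3/2, -3/2)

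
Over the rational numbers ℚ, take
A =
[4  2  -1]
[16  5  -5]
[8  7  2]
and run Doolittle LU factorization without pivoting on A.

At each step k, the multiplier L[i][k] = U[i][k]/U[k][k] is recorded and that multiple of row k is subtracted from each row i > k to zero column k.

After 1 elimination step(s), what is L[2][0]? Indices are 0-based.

L[2][0] = 2

Step 1: pivot at (0,0) is 4.
  row1 ← row1 − (4)·row0  ⇒  L[1][0]=4, U row1=(0, -3, -1)
  row2 ← row2 − (2)·row0  ⇒  L[2][0]=2, U row2=(0, 3, 4)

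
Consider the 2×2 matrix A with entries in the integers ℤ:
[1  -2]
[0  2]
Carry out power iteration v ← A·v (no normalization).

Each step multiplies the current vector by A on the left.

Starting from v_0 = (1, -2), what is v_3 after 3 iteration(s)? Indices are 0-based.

v_0 = (1, -2).
v_1 = A·v_0 = (5, -4).
v_2 = A·v_1 = (13, -8).
v_3 = A·v_2 = (29, -16).

v_3 = (29, -16)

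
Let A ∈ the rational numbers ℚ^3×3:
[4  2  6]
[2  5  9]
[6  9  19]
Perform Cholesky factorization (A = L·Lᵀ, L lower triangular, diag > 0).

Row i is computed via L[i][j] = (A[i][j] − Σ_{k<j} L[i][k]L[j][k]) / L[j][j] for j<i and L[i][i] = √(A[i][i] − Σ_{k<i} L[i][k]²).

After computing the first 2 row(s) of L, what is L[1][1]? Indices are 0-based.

Step 1: L[0][0] = √(4) = 2.
  L[1][0] = (2) / L[0][0] = 1.
Step 2: L[1][1] = √(4) = 2.

L[1][1] = 2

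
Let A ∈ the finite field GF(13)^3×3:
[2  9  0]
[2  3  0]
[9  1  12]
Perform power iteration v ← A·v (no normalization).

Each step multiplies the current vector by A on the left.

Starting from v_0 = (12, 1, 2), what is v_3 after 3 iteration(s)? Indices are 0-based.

v_0 = (12, 1, 2).
v_1 = A·v_0 = (7, 1, 3).
v_2 = A·v_1 = (10, 4, 9).
v_3 = A·v_2 = (4, 6, 7).

v_3 = (4, 6, 7)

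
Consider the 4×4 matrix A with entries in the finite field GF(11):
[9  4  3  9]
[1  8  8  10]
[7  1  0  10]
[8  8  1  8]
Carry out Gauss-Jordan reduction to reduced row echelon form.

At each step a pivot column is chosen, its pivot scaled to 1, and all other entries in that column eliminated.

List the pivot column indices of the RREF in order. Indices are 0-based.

pivot columns: 0, 1, 2, 3

pivot(0,0)=9: scale R0 → (1, 9, 4, 1)
  clear (1,0): R1 −= (1)R0 → (0, 10, 4, 9)
  clear (2,0): R2 −= (7)R0 → (0, 4, 5, 3)
  clear (3,0): R3 −= (8)R0 → (0, 2, 2, 0)
pivot(1,1)=10: scale R1 → (0, 1, 7, 2)
  clear (0,1): R0 −= (9)R1 → (1, 0, 7, 5)
  clear (2,1): R2 −= (4)R1 → (0, 0, 10, 6)
  clear (3,1): R3 −= (2)R1 → (0, 0, 10, 7)
pivot(2,2)=10: scale R2 → (0, 0, 1, 5)
  clear (0,2): R0 −= (7)R2 → (1, 0, 0, 3)
  clear (1,2): R1 −= (7)R2 → (0, 1, 0, 0)
  clear (3,2): R3 −= (10)R2 → (0, 0, 0, 1)
pivot(3,3)=1: scale R3 → (0, 0, 0, 1)
  clear (0,3): R0 −= (3)R3 → (1, 0, 0, 0)
  clear (2,3): R2 −= (5)R3 → (0, 0, 1, 0)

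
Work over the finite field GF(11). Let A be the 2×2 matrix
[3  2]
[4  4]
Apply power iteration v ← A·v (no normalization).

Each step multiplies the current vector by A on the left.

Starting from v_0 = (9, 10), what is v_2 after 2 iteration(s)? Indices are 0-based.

v_0 = (9, 10).
v_1 = A·v_0 = (3, 10).
v_2 = A·v_1 = (7, 8).

v_2 = (7, 8)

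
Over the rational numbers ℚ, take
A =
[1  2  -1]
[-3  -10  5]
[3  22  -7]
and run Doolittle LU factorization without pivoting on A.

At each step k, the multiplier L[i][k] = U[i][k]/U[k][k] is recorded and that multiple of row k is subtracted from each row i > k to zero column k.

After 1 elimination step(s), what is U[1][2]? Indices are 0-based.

[col 0] pivot 1
  R1 -= -3*R0 → (0, -4, 2)  (L[1][0] := -3)
  R2 -= 3*R0 → (0, 16, -4)  (L[2][0] := 3)

U[1][2] = 2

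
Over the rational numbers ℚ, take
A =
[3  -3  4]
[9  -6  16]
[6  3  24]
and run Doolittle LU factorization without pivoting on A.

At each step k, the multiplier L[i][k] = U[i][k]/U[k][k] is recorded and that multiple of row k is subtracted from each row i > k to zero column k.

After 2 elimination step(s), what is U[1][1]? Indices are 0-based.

k=0: U[0][0]=3
  eliminate (1,0): mult=3, new row 1: (0, 3, 4); set L[1][0]=3
  eliminate (2,0): mult=2, new row 2: (0, 9, 16); set L[2][0]=2
k=1: U[1][1]=3
  eliminate (2,1): mult=3, new row 2: (0, 0, 4); set L[2][1]=3

U[1][1] = 3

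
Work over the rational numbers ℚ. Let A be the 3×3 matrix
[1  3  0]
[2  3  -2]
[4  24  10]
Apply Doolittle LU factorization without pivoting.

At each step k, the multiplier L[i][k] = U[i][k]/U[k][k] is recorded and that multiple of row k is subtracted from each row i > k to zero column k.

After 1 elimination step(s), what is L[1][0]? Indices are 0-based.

k=0: U[0][0]=1
  eliminate (1,0): mult=2, new row 1: (0, -3, -2); set L[1][0]=2
  eliminate (2,0): mult=4, new row 2: (0, 12, 10); set L[2][0]=4

L[1][0] = 2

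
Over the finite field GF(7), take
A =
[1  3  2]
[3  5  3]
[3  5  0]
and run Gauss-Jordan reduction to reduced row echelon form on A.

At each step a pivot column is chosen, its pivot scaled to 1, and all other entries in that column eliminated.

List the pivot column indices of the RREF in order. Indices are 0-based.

step 1: normalize row 0 (÷1) = (1, 3, 2)
  row 1: subtract 3×row0 = (0, 3, 4)
  row 2: subtract 3×row0 = (0, 3, 1)
step 2: normalize row 1 (÷3) = (0, 1, 6)
  row 0: subtract 3×row1 = (1, 0, 5)
  row 2: subtract 3×row1 = (0, 0, 4)
step 3: normalize row 2 (÷4) = (0, 0, 1)
  row 0: subtract 5×row2 = (1, 0, 0)
  row 1: subtract 6×row2 = (0, 1, 0)

pivot columns: 0, 1, 2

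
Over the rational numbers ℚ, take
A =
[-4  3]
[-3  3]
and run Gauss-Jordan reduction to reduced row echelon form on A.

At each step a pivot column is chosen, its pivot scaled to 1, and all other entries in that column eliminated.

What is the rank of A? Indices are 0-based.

rank = 2

[1] R0 /= -4  ⇒  (1, -3/4)
     R1 -= -3·R0  ⇒  (0, 3/4)
[2] R1 /= 3/4  ⇒  (0, 1)
     R0 -= -3/4·R1  ⇒  (1, 0)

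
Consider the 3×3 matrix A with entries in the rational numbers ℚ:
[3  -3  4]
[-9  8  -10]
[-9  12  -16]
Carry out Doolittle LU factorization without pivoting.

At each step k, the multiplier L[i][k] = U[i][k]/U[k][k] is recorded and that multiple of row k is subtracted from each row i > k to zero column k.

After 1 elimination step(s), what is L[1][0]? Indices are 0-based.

L[1][0] = -3

k=0: U[0][0]=3
  eliminate (1,0): mult=-3, new row 1: (0, -1, 2); set L[1][0]=-3
  eliminate (2,0): mult=-3, new row 2: (0, 3, -4); set L[2][0]=-3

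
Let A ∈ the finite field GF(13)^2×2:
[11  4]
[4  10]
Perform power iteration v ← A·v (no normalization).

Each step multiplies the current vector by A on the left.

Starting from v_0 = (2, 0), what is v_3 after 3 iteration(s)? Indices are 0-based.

v_3 = (7, 7)

v_0 = (2, 0).
v_1 = A·v_0 = (9, 8).
v_2 = A·v_1 = (1, 12).
v_3 = A·v_2 = (7, 7).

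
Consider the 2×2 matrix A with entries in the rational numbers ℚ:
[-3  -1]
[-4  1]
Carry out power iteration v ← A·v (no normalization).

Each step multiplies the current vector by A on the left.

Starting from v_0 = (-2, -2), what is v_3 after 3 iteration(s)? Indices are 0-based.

v_0 = (-2, -2).
v_1 = A·v_0 = (8, 6).
v_2 = A·v_1 = (-30, -26).
v_3 = A·v_2 = (116, 94).

v_3 = (116, 94)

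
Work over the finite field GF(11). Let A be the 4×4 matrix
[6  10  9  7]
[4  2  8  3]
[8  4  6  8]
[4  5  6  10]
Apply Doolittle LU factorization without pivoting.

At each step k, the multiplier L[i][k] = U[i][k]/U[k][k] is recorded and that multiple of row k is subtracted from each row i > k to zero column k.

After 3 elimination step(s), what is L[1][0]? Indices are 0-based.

[col 0] pivot 6
  R1 -= 8*R0 → (0, 10, 2, 2)  (L[1][0] := 8)
  R2 -= 5*R0 → (0, 9, 5, 6)  (L[2][0] := 5)
  R3 -= 8*R0 → (0, 2, 0, 9)  (L[3][0] := 8)
[col 1] pivot 10
  R2 -= 2*R1 → (0, 0, 1, 2)  (L[2][1] := 2)
  R3 -= 9*R1 → (0, 0, 4, 2)  (L[3][1] := 9)
[col 2] pivot 1
  R3 -= 4*R2 → (0, 0, 0, 5)  (L[3][2] := 4)

L[1][0] = 8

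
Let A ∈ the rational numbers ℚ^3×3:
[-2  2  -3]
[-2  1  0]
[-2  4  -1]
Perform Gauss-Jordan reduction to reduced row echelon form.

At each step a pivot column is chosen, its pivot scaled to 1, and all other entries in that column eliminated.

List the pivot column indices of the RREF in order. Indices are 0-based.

pivot columns: 0, 1, 2

step 1: normalize row 0 (÷-2) = (1, -1, 3/2)
  row 1: subtract -2×row0 = (0, -1, 3)
  row 2: subtract -2×row0 = (0, 2, 2)
step 2: normalize row 1 (÷-1) = (0, 1, -3)
  row 0: subtract -1×row1 = (1, 0, -3/2)
  row 2: subtract 2×row1 = (0, 0, 8)
step 3: normalize row 2 (÷8) = (0, 0, 1)
  row 0: subtract -3/2×row2 = (1, 0, 0)
  row 1: subtract -3×row2 = (0, 1, 0)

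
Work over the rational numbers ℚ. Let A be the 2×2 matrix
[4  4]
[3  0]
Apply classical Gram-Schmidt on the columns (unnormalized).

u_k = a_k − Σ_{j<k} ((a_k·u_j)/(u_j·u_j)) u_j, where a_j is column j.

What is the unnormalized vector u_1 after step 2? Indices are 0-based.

u_1 = (36/25, -48/25)

Step 1: u_0 = a_0 = (4, 3).
Step 2: u_1 = a_1 − (16/25)·u_0 = (36/25, -48/25).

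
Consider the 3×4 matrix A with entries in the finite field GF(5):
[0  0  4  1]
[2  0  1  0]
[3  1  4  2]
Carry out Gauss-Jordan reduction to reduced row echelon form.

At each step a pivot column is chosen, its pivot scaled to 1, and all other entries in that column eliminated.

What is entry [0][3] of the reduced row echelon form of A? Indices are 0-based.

pivot(0,0): swap R0↔R1
pivot(0,0)=2: scale R0 → (1, 0, 3, 0)
  clear (2,0): R2 −= (3)R0 → (0, 1, 0, 2)
pivot(1,1): swap R1↔R2
pivot(1,1)=1: scale R1 → (0, 1, 0, 2)
pivot(2,2)=4: scale R2 → (0, 0, 1, 4)
  clear (0,2): R0 −= (3)R2 → (1, 0, 0, 3)

M[0][3] = 3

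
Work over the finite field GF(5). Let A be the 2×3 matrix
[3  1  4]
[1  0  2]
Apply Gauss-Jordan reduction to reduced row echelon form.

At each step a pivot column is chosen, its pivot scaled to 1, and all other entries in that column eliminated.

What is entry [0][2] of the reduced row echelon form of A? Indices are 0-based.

pivot(0,0)=3: scale R0 → (1, 2, 3)
  clear (1,0): R1 −= (1)R0 → (0, 3, 4)
pivot(1,1)=3: scale R1 → (0, 1, 3)
  clear (0,1): R0 −= (2)R1 → (1, 0, 2)

M[0][2] = 2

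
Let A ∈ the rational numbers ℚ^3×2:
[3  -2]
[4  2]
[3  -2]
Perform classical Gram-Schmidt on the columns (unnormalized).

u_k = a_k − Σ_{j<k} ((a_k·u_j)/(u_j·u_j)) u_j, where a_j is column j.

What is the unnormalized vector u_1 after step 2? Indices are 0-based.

u_1 = (-28/17, 42/17, -28/17)

Step 1: u_0 = a_0 = (3, 4, 3).
Step 2: u_1 = a_1 − (-2/17)·u_0 = (-28/17, 42/17, -28/17).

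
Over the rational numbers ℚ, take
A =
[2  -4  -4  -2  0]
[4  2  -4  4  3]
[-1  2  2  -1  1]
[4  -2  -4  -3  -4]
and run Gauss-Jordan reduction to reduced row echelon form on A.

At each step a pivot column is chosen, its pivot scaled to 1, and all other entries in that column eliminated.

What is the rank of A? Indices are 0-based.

rank = 4

step 1: normalize row 0 (÷2) = (1, -2, -2, -1, 0)
  row 1: subtract 4×row0 = (0, 10, 4, 8, 3)
  row 2: subtract -1×row0 = (0, 0, 0, -2, 1)
  row 3: subtract 4×row0 = (0, 6, 4, 1, -4)
step 2: normalize row 1 (÷10) = (0, 1, 2/5, 4/5, 3/10)
  row 0: subtract -2×row1 = (1, 0, -6/5, 3/5, 3/5)
  row 3: subtract 6×row1 = (0, 0, 8/5, -19/5, -29/5)
step 3: exchange rows 2,3
step 3: normalize row 2 (÷8/5) = (0, 0, 1, -19/8, -29/8)
  row 0: subtract -6/5×row2 = (1, 0, 0, -9/4, -15/4)
  row 1: subtract 2/5×row2 = (0, 1, 0, 7/4, 7/4)
step 4: normalize row 3 (÷-2) = (0, 0, 0, 1, -1/2)
  row 0: subtract -9/4×row3 = (1, 0, 0, 0, -39/8)
  row 1: subtract 7/4×row3 = (0, 1, 0, 0, 21/8)
  row 2: subtract -19/8×row3 = (0, 0, 1, 0, -77/16)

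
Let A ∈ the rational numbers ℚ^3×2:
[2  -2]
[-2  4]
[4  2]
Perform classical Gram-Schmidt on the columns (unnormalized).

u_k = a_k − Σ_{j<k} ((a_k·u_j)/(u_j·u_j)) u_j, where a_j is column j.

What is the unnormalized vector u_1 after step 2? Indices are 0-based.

Step 1: u_0 = a_0 = (2, -2, 4).
Step 2: u_1 = a_1 − (-1/6)·u_0 = (-5/3, 11/3, 8/3).

u_1 = (-5/3, 11/3, 8/3)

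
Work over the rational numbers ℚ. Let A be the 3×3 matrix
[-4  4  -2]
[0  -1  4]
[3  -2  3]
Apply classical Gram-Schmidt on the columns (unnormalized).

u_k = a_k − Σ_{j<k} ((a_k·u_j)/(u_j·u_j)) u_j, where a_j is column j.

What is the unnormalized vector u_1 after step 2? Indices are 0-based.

Step 1: u_0 = a_0 = (-4, 0, 3).
Step 2: u_1 = a_1 − (-22/25)·u_0 = (12/25, -1, 16/25).

u_1 = (12/25, -1, 16/25)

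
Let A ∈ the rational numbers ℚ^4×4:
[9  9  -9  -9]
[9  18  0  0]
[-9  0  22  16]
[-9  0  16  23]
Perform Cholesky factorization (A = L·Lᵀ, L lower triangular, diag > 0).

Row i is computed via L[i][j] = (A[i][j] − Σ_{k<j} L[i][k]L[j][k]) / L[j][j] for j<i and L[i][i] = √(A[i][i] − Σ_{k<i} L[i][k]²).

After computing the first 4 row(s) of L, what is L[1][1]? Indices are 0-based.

Step 1: L[0][0] = √(9) = 3.
  L[1][0] = (9) / L[0][0] = 3.
Step 2: L[1][1] = √(9) = 3.
  L[2][0] = (-9) / L[0][0] = -3.
  L[2][1] = (9) / L[1][1] = 3.
Step 3: L[2][2] = √(4) = 2.
  L[3][0] = (-9) / L[0][0] = -3.
  L[3][1] = (9) / L[1][1] = 3.
  L[3][2] = (-2) / L[2][2] = -1.
Step 4: L[3][3] = √(4) = 2.

L[1][1] = 3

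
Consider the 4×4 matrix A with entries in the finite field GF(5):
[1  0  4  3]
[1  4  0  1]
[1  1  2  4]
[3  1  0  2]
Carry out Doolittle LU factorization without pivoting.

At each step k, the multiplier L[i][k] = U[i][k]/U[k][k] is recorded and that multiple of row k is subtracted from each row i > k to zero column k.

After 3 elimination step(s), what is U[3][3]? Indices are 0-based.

[col 0] pivot 1
  R1 -= 1*R0 → (0, 4, 1, 3)  (L[1][0] := 1)
  R2 -= 1*R0 → (0, 1, 3, 1)  (L[2][0] := 1)
  R3 -= 3*R0 → (0, 1, 3, 3)  (L[3][0] := 3)
[col 1] pivot 4
  R2 -= 4*R1 → (0, 0, 4, 4)  (L[2][1] := 4)
  R3 -= 4*R1 → (0, 0, 4, 1)  (L[3][1] := 4)
[col 2] pivot 4
  R3 -= 1*R2 → (0, 0, 0, 2)  (L[3][2] := 1)

U[3][3] = 2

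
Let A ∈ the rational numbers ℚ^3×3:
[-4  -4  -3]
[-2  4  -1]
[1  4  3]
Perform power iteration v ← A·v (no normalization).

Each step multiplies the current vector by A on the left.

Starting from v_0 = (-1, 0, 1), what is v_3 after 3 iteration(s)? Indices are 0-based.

v_0 = (-1, 0, 1).
v_1 = A·v_0 = (1, 1, 2).
v_2 = A·v_1 = (-14, 0, 11).
v_3 = A·v_2 = (23, 17, 19).

v_3 = (23, 17, 19)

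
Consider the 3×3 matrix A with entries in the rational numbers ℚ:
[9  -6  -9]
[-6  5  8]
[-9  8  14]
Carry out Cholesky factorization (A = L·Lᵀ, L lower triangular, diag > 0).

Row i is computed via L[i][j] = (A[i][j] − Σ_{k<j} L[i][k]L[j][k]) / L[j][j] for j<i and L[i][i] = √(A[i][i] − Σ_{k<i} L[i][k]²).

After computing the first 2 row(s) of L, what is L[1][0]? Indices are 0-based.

L[1][0] = -2

Step 1: L[0][0] = √(9) = 3.
  L[1][0] = (-6) / L[0][0] = -2.
Step 2: L[1][1] = √(1) = 1.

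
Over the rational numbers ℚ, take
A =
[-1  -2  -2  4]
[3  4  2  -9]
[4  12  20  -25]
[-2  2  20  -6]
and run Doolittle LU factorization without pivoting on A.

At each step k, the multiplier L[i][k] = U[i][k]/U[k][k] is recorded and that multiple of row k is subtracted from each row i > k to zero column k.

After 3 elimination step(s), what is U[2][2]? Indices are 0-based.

k=0: U[0][0]=-1
  eliminate (1,0): mult=-3, new row 1: (0, -2, -4, 3); set L[1][0]=-3
  eliminate (2,0): mult=-4, new row 2: (0, 4, 12, -9); set L[2][0]=-4
  eliminate (3,0): mult=2, new row 3: (0, 6, 24, -14); set L[3][0]=2
k=1: U[1][1]=-2
  eliminate (2,1): mult=-2, new row 2: (0, 0, 4, -3); set L[2][1]=-2
  eliminate (3,1): mult=-3, new row 3: (0, 0, 12, -5); set L[3][1]=-3
k=2: U[2][2]=4
  eliminate (3,2): mult=3, new row 3: (0, 0, 0, 4); set L[3][2]=3

U[2][2] = 4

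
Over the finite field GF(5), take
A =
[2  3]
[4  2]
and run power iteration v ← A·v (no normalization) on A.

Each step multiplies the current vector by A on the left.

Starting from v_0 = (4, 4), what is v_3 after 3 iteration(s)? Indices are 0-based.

v_3 = (3, 4)

v_0 = (4, 4).
v_1 = A·v_0 = (0, 4).
v_2 = A·v_1 = (2, 3).
v_3 = A·v_2 = (3, 4).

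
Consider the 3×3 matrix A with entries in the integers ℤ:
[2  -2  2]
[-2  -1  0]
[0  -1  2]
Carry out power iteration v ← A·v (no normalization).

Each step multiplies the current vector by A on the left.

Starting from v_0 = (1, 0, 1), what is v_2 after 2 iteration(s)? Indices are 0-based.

v_0 = (1, 0, 1).
v_1 = A·v_0 = (4, -2, 2).
v_2 = A·v_1 = (16, -6, 6).

v_2 = (16, -6, 6)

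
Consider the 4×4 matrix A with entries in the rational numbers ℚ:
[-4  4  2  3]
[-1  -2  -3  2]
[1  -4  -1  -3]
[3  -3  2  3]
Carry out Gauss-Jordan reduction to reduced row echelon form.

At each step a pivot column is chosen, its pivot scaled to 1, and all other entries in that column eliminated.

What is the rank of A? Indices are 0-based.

pivot(0,0)=-4: scale R0 → (1, -1, -1/2, -3/4)
  clear (1,0): R1 −= (-1)R0 → (0, -3, -7/2, 5/4)
  clear (2,0): R2 −= (1)R0 → (0, -3, -1/2, -9/4)
  clear (3,0): R3 −= (3)R0 → (0, 0, 7/2, 21/4)
pivot(1,1)=-3: scale R1 → (0, 1, 7/6, -5/12)
  clear (0,1): R0 −= (-1)R1 → (1, 0, 2/3, -7/6)
  clear (2,1): R2 −= (-3)R1 → (0, 0, 3, -7/2)
pivot(2,2)=3: scale R2 → (0, 0, 1, -7/6)
  clear (0,2): R0 −= (2/3)R2 → (1, 0, 0, -7/18)
  clear (1,2): R1 −= (7/6)R2 → (0, 1, 0, 17/18)
  clear (3,2): R3 −= (7/2)R2 → (0, 0, 0, 28/3)
pivot(3,3)=28/3: scale R3 → (0, 0, 0, 1)
  clear (0,3): R0 −= (-7/18)R3 → (1, 0, 0, 0)
  clear (1,3): R1 −= (17/18)R3 → (0, 1, 0, 0)
  clear (2,3): R2 −= (-7/6)R3 → (0, 0, 1, 0)

rank = 4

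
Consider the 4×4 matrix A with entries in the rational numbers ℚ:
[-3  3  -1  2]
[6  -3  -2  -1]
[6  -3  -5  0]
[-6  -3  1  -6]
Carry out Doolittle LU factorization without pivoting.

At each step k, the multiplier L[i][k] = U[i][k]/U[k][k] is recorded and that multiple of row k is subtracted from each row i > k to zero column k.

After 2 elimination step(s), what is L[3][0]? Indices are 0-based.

L[3][0] = 2

Step 1: pivot at (0,0) is -3.
  row1 ← row1 − (-2)·row0  ⇒  L[1][0]=-2, U row1=(0, 3, -4, 3)
  row2 ← row2 − (-2)·row0  ⇒  L[2][0]=-2, U row2=(0, 3, -7, 4)
  row3 ← row3 − (2)·row0  ⇒  L[3][0]=2, U row3=(0, -9, 3, -10)
Step 2: pivot at (1,1) is 3.
  row2 ← row2 − (1)·row1  ⇒  L[2][1]=1, U row2=(0, 0, -3, 1)
  row3 ← row3 − (-3)·row1  ⇒  L[3][1]=-3, U row3=(0, 0, -9, -1)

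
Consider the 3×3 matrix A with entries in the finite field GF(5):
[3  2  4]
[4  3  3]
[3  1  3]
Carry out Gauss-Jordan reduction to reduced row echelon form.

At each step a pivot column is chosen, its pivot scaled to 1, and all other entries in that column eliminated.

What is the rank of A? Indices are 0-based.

pivot(0,0)=3: scale R0 → (1, 4, 3)
  clear (1,0): R1 −= (4)R0 → (0, 2, 1)
  clear (2,0): R2 −= (3)R0 → (0, 4, 4)
pivot(1,1)=2: scale R1 → (0, 1, 3)
  clear (0,1): R0 −= (4)R1 → (1, 0, 1)
  clear (2,1): R2 −= (4)R1 → (0, 0, 2)
pivot(2,2)=2: scale R2 → (0, 0, 1)
  clear (0,2): R0 −= (1)R2 → (1, 0, 0)
  clear (1,2): R1 −= (3)R2 → (0, 1, 0)

rank = 3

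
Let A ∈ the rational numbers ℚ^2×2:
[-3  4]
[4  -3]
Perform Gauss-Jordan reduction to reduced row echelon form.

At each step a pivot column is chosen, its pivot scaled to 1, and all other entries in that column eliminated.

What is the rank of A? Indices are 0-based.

rank = 2

step 1: normalize row 0 (÷-3) = (1, -4/3)
  row 1: subtract 4×row0 = (0, 7/3)
step 2: normalize row 1 (÷7/3) = (0, 1)
  row 0: subtract -4/3×row1 = (1, 0)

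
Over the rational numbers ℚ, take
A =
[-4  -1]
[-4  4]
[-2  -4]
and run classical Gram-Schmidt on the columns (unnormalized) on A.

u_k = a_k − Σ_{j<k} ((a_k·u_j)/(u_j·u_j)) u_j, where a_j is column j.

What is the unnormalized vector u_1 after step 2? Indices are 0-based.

Step 1: u_0 = a_0 = (-4, -4, -2).
Step 2: u_1 = a_1 − (-1/9)·u_0 = (-13/9, 32/9, -38/9).

u_1 = (-13/9, 32/9, -38/9)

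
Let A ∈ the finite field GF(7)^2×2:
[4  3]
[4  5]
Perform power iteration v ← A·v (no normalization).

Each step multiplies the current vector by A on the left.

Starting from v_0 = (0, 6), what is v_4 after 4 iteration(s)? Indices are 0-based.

v_0 = (0, 6).
v_1 = A·v_0 = (4, 2).
v_2 = A·v_1 = (1, 5).
v_3 = A·v_2 = (5, 1).
v_4 = A·v_3 = (2, 4).

v_4 = (2, 4)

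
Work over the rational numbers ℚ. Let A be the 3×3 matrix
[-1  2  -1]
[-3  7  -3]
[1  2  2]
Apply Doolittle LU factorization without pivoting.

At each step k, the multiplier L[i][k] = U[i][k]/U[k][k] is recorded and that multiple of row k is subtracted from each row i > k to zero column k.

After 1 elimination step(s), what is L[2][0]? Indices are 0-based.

[col 0] pivot -1
  R1 -= 3*R0 → (0, 1, 0)  (L[1][0] := 3)
  R2 -= -1*R0 → (0, 4, 1)  (L[2][0] := -1)

L[2][0] = -1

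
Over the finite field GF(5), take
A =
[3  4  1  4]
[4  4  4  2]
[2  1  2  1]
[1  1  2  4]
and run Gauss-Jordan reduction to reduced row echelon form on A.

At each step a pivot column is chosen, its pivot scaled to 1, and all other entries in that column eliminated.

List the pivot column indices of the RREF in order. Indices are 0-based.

pivot columns: 0, 1, 2, 3

step 1: normalize row 0 (÷3) = (1, 3, 2, 3)
  row 1: subtract 4×row0 = (0, 2, 1, 0)
  row 2: subtract 2×row0 = (0, 0, 3, 0)
  row 3: subtract 1×row0 = (0, 3, 0, 1)
step 2: normalize row 1 (÷2) = (0, 1, 3, 0)
  row 0: subtract 3×row1 = (1, 0, 3, 3)
  row 3: subtract 3×row1 = (0, 0, 1, 1)
step 3: normalize row 2 (÷3) = (0, 0, 1, 0)
  row 0: subtract 3×row2 = (1, 0, 0, 3)
  row 1: subtract 3×row2 = (0, 1, 0, 0)
  row 3: subtract 1×row2 = (0, 0, 0, 1)
step 4: normalize row 3 (÷1) = (0, 0, 0, 1)
  row 0: subtract 3×row3 = (1, 0, 0, 0)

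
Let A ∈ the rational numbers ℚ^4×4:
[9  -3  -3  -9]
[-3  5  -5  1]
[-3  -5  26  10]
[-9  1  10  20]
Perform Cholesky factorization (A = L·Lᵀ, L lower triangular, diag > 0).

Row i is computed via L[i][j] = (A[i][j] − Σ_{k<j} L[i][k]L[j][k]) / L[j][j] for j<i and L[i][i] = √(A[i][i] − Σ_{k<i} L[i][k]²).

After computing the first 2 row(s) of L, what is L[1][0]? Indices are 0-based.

Step 1: L[0][0] = √(9) = 3.
  L[1][0] = (-3) / L[0][0] = -1.
Step 2: L[1][1] = √(4) = 2.

L[1][0] = -1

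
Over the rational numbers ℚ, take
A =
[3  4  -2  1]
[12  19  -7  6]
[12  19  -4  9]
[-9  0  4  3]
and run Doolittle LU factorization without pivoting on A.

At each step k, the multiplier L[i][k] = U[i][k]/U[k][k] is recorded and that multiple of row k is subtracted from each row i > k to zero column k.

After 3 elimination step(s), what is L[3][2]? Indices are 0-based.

[col 0] pivot 3
  R1 -= 4*R0 → (0, 3, 1, 2)  (L[1][0] := 4)
  R2 -= 4*R0 → (0, 3, 4, 5)  (L[2][0] := 4)
  R3 -= -3*R0 → (0, 12, -2, 6)  (L[3][0] := -3)
[col 1] pivot 3
  R2 -= 1*R1 → (0, 0, 3, 3)  (L[2][1] := 1)
  R3 -= 4*R1 → (0, 0, -6, -2)  (L[3][1] := 4)
[col 2] pivot 3
  R3 -= -2*R2 → (0, 0, 0, 4)  (L[3][2] := -2)

L[3][2] = -2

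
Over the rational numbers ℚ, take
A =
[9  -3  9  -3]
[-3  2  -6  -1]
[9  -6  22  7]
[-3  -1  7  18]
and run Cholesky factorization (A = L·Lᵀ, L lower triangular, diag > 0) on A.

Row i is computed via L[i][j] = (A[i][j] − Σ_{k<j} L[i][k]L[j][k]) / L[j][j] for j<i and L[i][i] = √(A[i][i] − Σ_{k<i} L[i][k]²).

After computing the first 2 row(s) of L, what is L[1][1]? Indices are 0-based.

L[1][1] = 1

Step 1: L[0][0] = √(9) = 3.
  L[1][0] = (-3) / L[0][0] = -1.
Step 2: L[1][1] = √(1) = 1.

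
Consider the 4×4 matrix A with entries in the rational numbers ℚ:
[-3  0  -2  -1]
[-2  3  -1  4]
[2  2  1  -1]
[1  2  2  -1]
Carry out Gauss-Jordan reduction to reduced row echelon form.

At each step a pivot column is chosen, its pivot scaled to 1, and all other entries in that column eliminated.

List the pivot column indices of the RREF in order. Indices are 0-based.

pivot columns: 0, 1, 2, 3

pivot(0,0)=-3: scale R0 → (1, 0, 2/3, 1/3)
  clear (1,0): R1 −= (-2)R0 → (0, 3, 1/3, 14/3)
  clear (2,0): R2 −= (2)R0 → (0, 2, -1/3, -5/3)
  clear (3,0): R3 −= (1)R0 → (0, 2, 4/3, -4/3)
pivot(1,1)=3: scale R1 → (0, 1, 1/9, 14/9)
  clear (2,1): R2 −= (2)R1 → (0, 0, -5/9, -43/9)
  clear (3,1): R3 −= (2)R1 → (0, 0, 10/9, -40/9)
pivot(2,2)=-5/9: scale R2 → (0, 0, 1, 43/5)
  clear (0,2): R0 −= (2/3)R2 → (1, 0, 0, -27/5)
  clear (1,2): R1 −= (1/9)R2 → (0, 1, 0, 3/5)
  clear (3,2): R3 −= (10/9)R2 → (0, 0, 0, -14)
pivot(3,3)=-14: scale R3 → (0, 0, 0, 1)
  clear (0,3): R0 −= (-27/5)R3 → (1, 0, 0, 0)
  clear (1,3): R1 −= (3/5)R3 → (0, 1, 0, 0)
  clear (2,3): R2 −= (43/5)R3 → (0, 0, 1, 0)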